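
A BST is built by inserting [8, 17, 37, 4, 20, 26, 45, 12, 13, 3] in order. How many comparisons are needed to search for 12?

Search path for 12: 8 -> 17 -> 12
Found: True
Comparisons: 3


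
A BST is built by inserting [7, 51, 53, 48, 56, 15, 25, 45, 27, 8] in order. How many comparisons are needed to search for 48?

Search path for 48: 7 -> 51 -> 48
Found: True
Comparisons: 3


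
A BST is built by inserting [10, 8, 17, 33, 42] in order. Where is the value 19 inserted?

Starting tree (level order): [10, 8, 17, None, None, None, 33, None, 42]
Insertion path: 10 -> 17 -> 33
Result: insert 19 as left child of 33
Final tree (level order): [10, 8, 17, None, None, None, 33, 19, 42]


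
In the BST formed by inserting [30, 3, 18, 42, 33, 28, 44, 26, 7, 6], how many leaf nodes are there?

Tree built from: [30, 3, 18, 42, 33, 28, 44, 26, 7, 6]
Tree (level-order array): [30, 3, 42, None, 18, 33, 44, 7, 28, None, None, None, None, 6, None, 26]
Rule: A leaf has 0 children.
Per-node child counts:
  node 30: 2 child(ren)
  node 3: 1 child(ren)
  node 18: 2 child(ren)
  node 7: 1 child(ren)
  node 6: 0 child(ren)
  node 28: 1 child(ren)
  node 26: 0 child(ren)
  node 42: 2 child(ren)
  node 33: 0 child(ren)
  node 44: 0 child(ren)
Matching nodes: [6, 26, 33, 44]
Count of leaf nodes: 4


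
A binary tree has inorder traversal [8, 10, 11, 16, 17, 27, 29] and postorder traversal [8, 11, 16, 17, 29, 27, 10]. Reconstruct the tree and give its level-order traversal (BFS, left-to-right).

Inorder:   [8, 10, 11, 16, 17, 27, 29]
Postorder: [8, 11, 16, 17, 29, 27, 10]
Algorithm: postorder visits root last, so walk postorder right-to-left;
each value is the root of the current inorder slice — split it at that
value, recurse on the right subtree first, then the left.
Recursive splits:
  root=10; inorder splits into left=[8], right=[11, 16, 17, 27, 29]
  root=27; inorder splits into left=[11, 16, 17], right=[29]
  root=29; inorder splits into left=[], right=[]
  root=17; inorder splits into left=[11, 16], right=[]
  root=16; inorder splits into left=[11], right=[]
  root=11; inorder splits into left=[], right=[]
  root=8; inorder splits into left=[], right=[]
Reconstructed level-order: [10, 8, 27, 17, 29, 16, 11]


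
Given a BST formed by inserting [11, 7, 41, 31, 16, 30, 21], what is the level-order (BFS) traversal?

Tree insertion order: [11, 7, 41, 31, 16, 30, 21]
Tree (level-order array): [11, 7, 41, None, None, 31, None, 16, None, None, 30, 21]
BFS from the root, enqueuing left then right child of each popped node:
  queue [11] -> pop 11, enqueue [7, 41], visited so far: [11]
  queue [7, 41] -> pop 7, enqueue [none], visited so far: [11, 7]
  queue [41] -> pop 41, enqueue [31], visited so far: [11, 7, 41]
  queue [31] -> pop 31, enqueue [16], visited so far: [11, 7, 41, 31]
  queue [16] -> pop 16, enqueue [30], visited so far: [11, 7, 41, 31, 16]
  queue [30] -> pop 30, enqueue [21], visited so far: [11, 7, 41, 31, 16, 30]
  queue [21] -> pop 21, enqueue [none], visited so far: [11, 7, 41, 31, 16, 30, 21]
Result: [11, 7, 41, 31, 16, 30, 21]


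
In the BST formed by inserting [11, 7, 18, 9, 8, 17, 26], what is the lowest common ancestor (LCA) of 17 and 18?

Tree insertion order: [11, 7, 18, 9, 8, 17, 26]
Tree (level-order array): [11, 7, 18, None, 9, 17, 26, 8]
In a BST, the LCA of p=17, q=18 is the first node v on the
root-to-leaf path with p <= v <= q (go left if both < v, right if both > v).
Walk from root:
  at 11: both 17 and 18 > 11, go right
  at 18: 17 <= 18 <= 18, this is the LCA
LCA = 18


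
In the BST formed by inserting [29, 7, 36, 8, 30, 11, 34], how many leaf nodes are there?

Tree built from: [29, 7, 36, 8, 30, 11, 34]
Tree (level-order array): [29, 7, 36, None, 8, 30, None, None, 11, None, 34]
Rule: A leaf has 0 children.
Per-node child counts:
  node 29: 2 child(ren)
  node 7: 1 child(ren)
  node 8: 1 child(ren)
  node 11: 0 child(ren)
  node 36: 1 child(ren)
  node 30: 1 child(ren)
  node 34: 0 child(ren)
Matching nodes: [11, 34]
Count of leaf nodes: 2


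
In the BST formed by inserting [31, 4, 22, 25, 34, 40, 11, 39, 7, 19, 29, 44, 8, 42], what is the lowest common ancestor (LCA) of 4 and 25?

Tree insertion order: [31, 4, 22, 25, 34, 40, 11, 39, 7, 19, 29, 44, 8, 42]
Tree (level-order array): [31, 4, 34, None, 22, None, 40, 11, 25, 39, 44, 7, 19, None, 29, None, None, 42, None, None, 8]
In a BST, the LCA of p=4, q=25 is the first node v on the
root-to-leaf path with p <= v <= q (go left if both < v, right if both > v).
Walk from root:
  at 31: both 4 and 25 < 31, go left
  at 4: 4 <= 4 <= 25, this is the LCA
LCA = 4


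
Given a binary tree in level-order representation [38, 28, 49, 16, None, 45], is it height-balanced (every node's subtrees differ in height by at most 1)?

Tree (level-order array): [38, 28, 49, 16, None, 45]
Definition: a tree is height-balanced if, at every node, |h(left) - h(right)| <= 1 (empty subtree has height -1).
Bottom-up per-node check:
  node 16: h_left=-1, h_right=-1, diff=0 [OK], height=0
  node 28: h_left=0, h_right=-1, diff=1 [OK], height=1
  node 45: h_left=-1, h_right=-1, diff=0 [OK], height=0
  node 49: h_left=0, h_right=-1, diff=1 [OK], height=1
  node 38: h_left=1, h_right=1, diff=0 [OK], height=2
All nodes satisfy the balance condition.
Result: Balanced


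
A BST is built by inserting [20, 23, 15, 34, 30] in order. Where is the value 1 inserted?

Starting tree (level order): [20, 15, 23, None, None, None, 34, 30]
Insertion path: 20 -> 15
Result: insert 1 as left child of 15
Final tree (level order): [20, 15, 23, 1, None, None, 34, None, None, 30]


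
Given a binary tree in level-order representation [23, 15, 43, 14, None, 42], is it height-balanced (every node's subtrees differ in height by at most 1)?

Tree (level-order array): [23, 15, 43, 14, None, 42]
Definition: a tree is height-balanced if, at every node, |h(left) - h(right)| <= 1 (empty subtree has height -1).
Bottom-up per-node check:
  node 14: h_left=-1, h_right=-1, diff=0 [OK], height=0
  node 15: h_left=0, h_right=-1, diff=1 [OK], height=1
  node 42: h_left=-1, h_right=-1, diff=0 [OK], height=0
  node 43: h_left=0, h_right=-1, diff=1 [OK], height=1
  node 23: h_left=1, h_right=1, diff=0 [OK], height=2
All nodes satisfy the balance condition.
Result: Balanced


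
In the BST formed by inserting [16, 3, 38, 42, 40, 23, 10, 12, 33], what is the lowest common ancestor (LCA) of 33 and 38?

Tree insertion order: [16, 3, 38, 42, 40, 23, 10, 12, 33]
Tree (level-order array): [16, 3, 38, None, 10, 23, 42, None, 12, None, 33, 40]
In a BST, the LCA of p=33, q=38 is the first node v on the
root-to-leaf path with p <= v <= q (go left if both < v, right if both > v).
Walk from root:
  at 16: both 33 and 38 > 16, go right
  at 38: 33 <= 38 <= 38, this is the LCA
LCA = 38


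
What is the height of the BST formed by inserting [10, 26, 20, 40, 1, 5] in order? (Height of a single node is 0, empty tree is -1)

Insertion order: [10, 26, 20, 40, 1, 5]
Tree (level-order array): [10, 1, 26, None, 5, 20, 40]
Compute height bottom-up (empty subtree = -1):
  height(5) = 1 + max(-1, -1) = 0
  height(1) = 1 + max(-1, 0) = 1
  height(20) = 1 + max(-1, -1) = 0
  height(40) = 1 + max(-1, -1) = 0
  height(26) = 1 + max(0, 0) = 1
  height(10) = 1 + max(1, 1) = 2
Height = 2


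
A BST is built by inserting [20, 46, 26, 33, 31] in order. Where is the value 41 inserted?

Starting tree (level order): [20, None, 46, 26, None, None, 33, 31]
Insertion path: 20 -> 46 -> 26 -> 33
Result: insert 41 as right child of 33
Final tree (level order): [20, None, 46, 26, None, None, 33, 31, 41]


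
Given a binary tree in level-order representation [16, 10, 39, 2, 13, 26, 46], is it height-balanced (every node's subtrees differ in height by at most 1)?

Tree (level-order array): [16, 10, 39, 2, 13, 26, 46]
Definition: a tree is height-balanced if, at every node, |h(left) - h(right)| <= 1 (empty subtree has height -1).
Bottom-up per-node check:
  node 2: h_left=-1, h_right=-1, diff=0 [OK], height=0
  node 13: h_left=-1, h_right=-1, diff=0 [OK], height=0
  node 10: h_left=0, h_right=0, diff=0 [OK], height=1
  node 26: h_left=-1, h_right=-1, diff=0 [OK], height=0
  node 46: h_left=-1, h_right=-1, diff=0 [OK], height=0
  node 39: h_left=0, h_right=0, diff=0 [OK], height=1
  node 16: h_left=1, h_right=1, diff=0 [OK], height=2
All nodes satisfy the balance condition.
Result: Balanced


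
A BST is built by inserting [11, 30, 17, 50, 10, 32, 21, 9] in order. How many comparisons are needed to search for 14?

Search path for 14: 11 -> 30 -> 17
Found: False
Comparisons: 3


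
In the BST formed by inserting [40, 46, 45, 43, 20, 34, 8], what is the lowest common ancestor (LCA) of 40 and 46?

Tree insertion order: [40, 46, 45, 43, 20, 34, 8]
Tree (level-order array): [40, 20, 46, 8, 34, 45, None, None, None, None, None, 43]
In a BST, the LCA of p=40, q=46 is the first node v on the
root-to-leaf path with p <= v <= q (go left if both < v, right if both > v).
Walk from root:
  at 40: 40 <= 40 <= 46, this is the LCA
LCA = 40


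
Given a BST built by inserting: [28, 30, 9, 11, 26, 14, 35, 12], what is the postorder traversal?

Tree insertion order: [28, 30, 9, 11, 26, 14, 35, 12]
Tree (level-order array): [28, 9, 30, None, 11, None, 35, None, 26, None, None, 14, None, 12]
Postorder traversal: [12, 14, 26, 11, 9, 35, 30, 28]


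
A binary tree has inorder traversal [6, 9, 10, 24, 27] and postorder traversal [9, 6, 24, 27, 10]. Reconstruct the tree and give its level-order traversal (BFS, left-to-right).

Inorder:   [6, 9, 10, 24, 27]
Postorder: [9, 6, 24, 27, 10]
Algorithm: postorder visits root last, so walk postorder right-to-left;
each value is the root of the current inorder slice — split it at that
value, recurse on the right subtree first, then the left.
Recursive splits:
  root=10; inorder splits into left=[6, 9], right=[24, 27]
  root=27; inorder splits into left=[24], right=[]
  root=24; inorder splits into left=[], right=[]
  root=6; inorder splits into left=[], right=[9]
  root=9; inorder splits into left=[], right=[]
Reconstructed level-order: [10, 6, 27, 9, 24]


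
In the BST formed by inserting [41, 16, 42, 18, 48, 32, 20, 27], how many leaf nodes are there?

Tree built from: [41, 16, 42, 18, 48, 32, 20, 27]
Tree (level-order array): [41, 16, 42, None, 18, None, 48, None, 32, None, None, 20, None, None, 27]
Rule: A leaf has 0 children.
Per-node child counts:
  node 41: 2 child(ren)
  node 16: 1 child(ren)
  node 18: 1 child(ren)
  node 32: 1 child(ren)
  node 20: 1 child(ren)
  node 27: 0 child(ren)
  node 42: 1 child(ren)
  node 48: 0 child(ren)
Matching nodes: [27, 48]
Count of leaf nodes: 2


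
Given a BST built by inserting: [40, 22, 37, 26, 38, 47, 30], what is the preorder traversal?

Tree insertion order: [40, 22, 37, 26, 38, 47, 30]
Tree (level-order array): [40, 22, 47, None, 37, None, None, 26, 38, None, 30]
Preorder traversal: [40, 22, 37, 26, 30, 38, 47]


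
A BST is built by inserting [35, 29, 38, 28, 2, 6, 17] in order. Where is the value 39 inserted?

Starting tree (level order): [35, 29, 38, 28, None, None, None, 2, None, None, 6, None, 17]
Insertion path: 35 -> 38
Result: insert 39 as right child of 38
Final tree (level order): [35, 29, 38, 28, None, None, 39, 2, None, None, None, None, 6, None, 17]


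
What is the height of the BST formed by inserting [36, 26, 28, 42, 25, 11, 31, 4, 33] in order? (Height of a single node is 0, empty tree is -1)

Insertion order: [36, 26, 28, 42, 25, 11, 31, 4, 33]
Tree (level-order array): [36, 26, 42, 25, 28, None, None, 11, None, None, 31, 4, None, None, 33]
Compute height bottom-up (empty subtree = -1):
  height(4) = 1 + max(-1, -1) = 0
  height(11) = 1 + max(0, -1) = 1
  height(25) = 1 + max(1, -1) = 2
  height(33) = 1 + max(-1, -1) = 0
  height(31) = 1 + max(-1, 0) = 1
  height(28) = 1 + max(-1, 1) = 2
  height(26) = 1 + max(2, 2) = 3
  height(42) = 1 + max(-1, -1) = 0
  height(36) = 1 + max(3, 0) = 4
Height = 4


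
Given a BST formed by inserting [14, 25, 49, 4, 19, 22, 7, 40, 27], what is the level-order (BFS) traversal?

Tree insertion order: [14, 25, 49, 4, 19, 22, 7, 40, 27]
Tree (level-order array): [14, 4, 25, None, 7, 19, 49, None, None, None, 22, 40, None, None, None, 27]
BFS from the root, enqueuing left then right child of each popped node:
  queue [14] -> pop 14, enqueue [4, 25], visited so far: [14]
  queue [4, 25] -> pop 4, enqueue [7], visited so far: [14, 4]
  queue [25, 7] -> pop 25, enqueue [19, 49], visited so far: [14, 4, 25]
  queue [7, 19, 49] -> pop 7, enqueue [none], visited so far: [14, 4, 25, 7]
  queue [19, 49] -> pop 19, enqueue [22], visited so far: [14, 4, 25, 7, 19]
  queue [49, 22] -> pop 49, enqueue [40], visited so far: [14, 4, 25, 7, 19, 49]
  queue [22, 40] -> pop 22, enqueue [none], visited so far: [14, 4, 25, 7, 19, 49, 22]
  queue [40] -> pop 40, enqueue [27], visited so far: [14, 4, 25, 7, 19, 49, 22, 40]
  queue [27] -> pop 27, enqueue [none], visited so far: [14, 4, 25, 7, 19, 49, 22, 40, 27]
Result: [14, 4, 25, 7, 19, 49, 22, 40, 27]


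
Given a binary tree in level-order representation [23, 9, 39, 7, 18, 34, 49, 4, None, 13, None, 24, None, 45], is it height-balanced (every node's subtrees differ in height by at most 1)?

Tree (level-order array): [23, 9, 39, 7, 18, 34, 49, 4, None, 13, None, 24, None, 45]
Definition: a tree is height-balanced if, at every node, |h(left) - h(right)| <= 1 (empty subtree has height -1).
Bottom-up per-node check:
  node 4: h_left=-1, h_right=-1, diff=0 [OK], height=0
  node 7: h_left=0, h_right=-1, diff=1 [OK], height=1
  node 13: h_left=-1, h_right=-1, diff=0 [OK], height=0
  node 18: h_left=0, h_right=-1, diff=1 [OK], height=1
  node 9: h_left=1, h_right=1, diff=0 [OK], height=2
  node 24: h_left=-1, h_right=-1, diff=0 [OK], height=0
  node 34: h_left=0, h_right=-1, diff=1 [OK], height=1
  node 45: h_left=-1, h_right=-1, diff=0 [OK], height=0
  node 49: h_left=0, h_right=-1, diff=1 [OK], height=1
  node 39: h_left=1, h_right=1, diff=0 [OK], height=2
  node 23: h_left=2, h_right=2, diff=0 [OK], height=3
All nodes satisfy the balance condition.
Result: Balanced


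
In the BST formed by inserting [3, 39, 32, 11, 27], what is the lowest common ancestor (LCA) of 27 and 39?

Tree insertion order: [3, 39, 32, 11, 27]
Tree (level-order array): [3, None, 39, 32, None, 11, None, None, 27]
In a BST, the LCA of p=27, q=39 is the first node v on the
root-to-leaf path with p <= v <= q (go left if both < v, right if both > v).
Walk from root:
  at 3: both 27 and 39 > 3, go right
  at 39: 27 <= 39 <= 39, this is the LCA
LCA = 39


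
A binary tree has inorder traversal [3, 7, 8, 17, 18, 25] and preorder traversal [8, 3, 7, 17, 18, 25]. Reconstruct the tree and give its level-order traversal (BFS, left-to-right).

Inorder:  [3, 7, 8, 17, 18, 25]
Preorder: [8, 3, 7, 17, 18, 25]
Algorithm: preorder visits root first, so consume preorder in order;
for each root, split the current inorder slice at that value into
left-subtree inorder and right-subtree inorder, then recurse.
Recursive splits:
  root=8; inorder splits into left=[3, 7], right=[17, 18, 25]
  root=3; inorder splits into left=[], right=[7]
  root=7; inorder splits into left=[], right=[]
  root=17; inorder splits into left=[], right=[18, 25]
  root=18; inorder splits into left=[], right=[25]
  root=25; inorder splits into left=[], right=[]
Reconstructed level-order: [8, 3, 17, 7, 18, 25]


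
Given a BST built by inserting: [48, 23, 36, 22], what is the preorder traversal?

Tree insertion order: [48, 23, 36, 22]
Tree (level-order array): [48, 23, None, 22, 36]
Preorder traversal: [48, 23, 22, 36]


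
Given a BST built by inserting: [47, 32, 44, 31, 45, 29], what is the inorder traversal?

Tree insertion order: [47, 32, 44, 31, 45, 29]
Tree (level-order array): [47, 32, None, 31, 44, 29, None, None, 45]
Inorder traversal: [29, 31, 32, 44, 45, 47]


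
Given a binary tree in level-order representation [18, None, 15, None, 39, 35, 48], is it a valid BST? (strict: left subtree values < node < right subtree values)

Level-order array: [18, None, 15, None, 39, 35, 48]
Validate using subtree bounds (lo, hi): at each node, require lo < value < hi,
then recurse left with hi=value and right with lo=value.
Preorder trace (stopping at first violation):
  at node 18 with bounds (-inf, +inf): OK
  at node 15 with bounds (18, +inf): VIOLATION
Node 15 violates its bound: not (18 < 15 < +inf).
Result: Not a valid BST


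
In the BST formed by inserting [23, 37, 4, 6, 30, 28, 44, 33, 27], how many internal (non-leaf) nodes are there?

Tree built from: [23, 37, 4, 6, 30, 28, 44, 33, 27]
Tree (level-order array): [23, 4, 37, None, 6, 30, 44, None, None, 28, 33, None, None, 27]
Rule: An internal node has at least one child.
Per-node child counts:
  node 23: 2 child(ren)
  node 4: 1 child(ren)
  node 6: 0 child(ren)
  node 37: 2 child(ren)
  node 30: 2 child(ren)
  node 28: 1 child(ren)
  node 27: 0 child(ren)
  node 33: 0 child(ren)
  node 44: 0 child(ren)
Matching nodes: [23, 4, 37, 30, 28]
Count of internal (non-leaf) nodes: 5


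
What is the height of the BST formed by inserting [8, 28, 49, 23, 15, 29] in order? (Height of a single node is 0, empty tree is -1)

Insertion order: [8, 28, 49, 23, 15, 29]
Tree (level-order array): [8, None, 28, 23, 49, 15, None, 29]
Compute height bottom-up (empty subtree = -1):
  height(15) = 1 + max(-1, -1) = 0
  height(23) = 1 + max(0, -1) = 1
  height(29) = 1 + max(-1, -1) = 0
  height(49) = 1 + max(0, -1) = 1
  height(28) = 1 + max(1, 1) = 2
  height(8) = 1 + max(-1, 2) = 3
Height = 3


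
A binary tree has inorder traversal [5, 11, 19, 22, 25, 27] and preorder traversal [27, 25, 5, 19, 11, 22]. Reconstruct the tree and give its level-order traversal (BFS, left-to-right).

Inorder:  [5, 11, 19, 22, 25, 27]
Preorder: [27, 25, 5, 19, 11, 22]
Algorithm: preorder visits root first, so consume preorder in order;
for each root, split the current inorder slice at that value into
left-subtree inorder and right-subtree inorder, then recurse.
Recursive splits:
  root=27; inorder splits into left=[5, 11, 19, 22, 25], right=[]
  root=25; inorder splits into left=[5, 11, 19, 22], right=[]
  root=5; inorder splits into left=[], right=[11, 19, 22]
  root=19; inorder splits into left=[11], right=[22]
  root=11; inorder splits into left=[], right=[]
  root=22; inorder splits into left=[], right=[]
Reconstructed level-order: [27, 25, 5, 19, 11, 22]


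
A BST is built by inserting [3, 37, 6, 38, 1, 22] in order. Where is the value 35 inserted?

Starting tree (level order): [3, 1, 37, None, None, 6, 38, None, 22]
Insertion path: 3 -> 37 -> 6 -> 22
Result: insert 35 as right child of 22
Final tree (level order): [3, 1, 37, None, None, 6, 38, None, 22, None, None, None, 35]


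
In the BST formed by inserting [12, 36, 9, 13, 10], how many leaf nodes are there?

Tree built from: [12, 36, 9, 13, 10]
Tree (level-order array): [12, 9, 36, None, 10, 13]
Rule: A leaf has 0 children.
Per-node child counts:
  node 12: 2 child(ren)
  node 9: 1 child(ren)
  node 10: 0 child(ren)
  node 36: 1 child(ren)
  node 13: 0 child(ren)
Matching nodes: [10, 13]
Count of leaf nodes: 2


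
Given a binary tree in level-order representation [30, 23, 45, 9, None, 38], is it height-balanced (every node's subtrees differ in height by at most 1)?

Tree (level-order array): [30, 23, 45, 9, None, 38]
Definition: a tree is height-balanced if, at every node, |h(left) - h(right)| <= 1 (empty subtree has height -1).
Bottom-up per-node check:
  node 9: h_left=-1, h_right=-1, diff=0 [OK], height=0
  node 23: h_left=0, h_right=-1, diff=1 [OK], height=1
  node 38: h_left=-1, h_right=-1, diff=0 [OK], height=0
  node 45: h_left=0, h_right=-1, diff=1 [OK], height=1
  node 30: h_left=1, h_right=1, diff=0 [OK], height=2
All nodes satisfy the balance condition.
Result: Balanced


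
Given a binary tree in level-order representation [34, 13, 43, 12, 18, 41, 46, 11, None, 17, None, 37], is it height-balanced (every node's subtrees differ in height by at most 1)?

Tree (level-order array): [34, 13, 43, 12, 18, 41, 46, 11, None, 17, None, 37]
Definition: a tree is height-balanced if, at every node, |h(left) - h(right)| <= 1 (empty subtree has height -1).
Bottom-up per-node check:
  node 11: h_left=-1, h_right=-1, diff=0 [OK], height=0
  node 12: h_left=0, h_right=-1, diff=1 [OK], height=1
  node 17: h_left=-1, h_right=-1, diff=0 [OK], height=0
  node 18: h_left=0, h_right=-1, diff=1 [OK], height=1
  node 13: h_left=1, h_right=1, diff=0 [OK], height=2
  node 37: h_left=-1, h_right=-1, diff=0 [OK], height=0
  node 41: h_left=0, h_right=-1, diff=1 [OK], height=1
  node 46: h_left=-1, h_right=-1, diff=0 [OK], height=0
  node 43: h_left=1, h_right=0, diff=1 [OK], height=2
  node 34: h_left=2, h_right=2, diff=0 [OK], height=3
All nodes satisfy the balance condition.
Result: Balanced


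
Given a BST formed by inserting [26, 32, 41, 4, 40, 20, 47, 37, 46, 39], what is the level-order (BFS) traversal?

Tree insertion order: [26, 32, 41, 4, 40, 20, 47, 37, 46, 39]
Tree (level-order array): [26, 4, 32, None, 20, None, 41, None, None, 40, 47, 37, None, 46, None, None, 39]
BFS from the root, enqueuing left then right child of each popped node:
  queue [26] -> pop 26, enqueue [4, 32], visited so far: [26]
  queue [4, 32] -> pop 4, enqueue [20], visited so far: [26, 4]
  queue [32, 20] -> pop 32, enqueue [41], visited so far: [26, 4, 32]
  queue [20, 41] -> pop 20, enqueue [none], visited so far: [26, 4, 32, 20]
  queue [41] -> pop 41, enqueue [40, 47], visited so far: [26, 4, 32, 20, 41]
  queue [40, 47] -> pop 40, enqueue [37], visited so far: [26, 4, 32, 20, 41, 40]
  queue [47, 37] -> pop 47, enqueue [46], visited so far: [26, 4, 32, 20, 41, 40, 47]
  queue [37, 46] -> pop 37, enqueue [39], visited so far: [26, 4, 32, 20, 41, 40, 47, 37]
  queue [46, 39] -> pop 46, enqueue [none], visited so far: [26, 4, 32, 20, 41, 40, 47, 37, 46]
  queue [39] -> pop 39, enqueue [none], visited so far: [26, 4, 32, 20, 41, 40, 47, 37, 46, 39]
Result: [26, 4, 32, 20, 41, 40, 47, 37, 46, 39]


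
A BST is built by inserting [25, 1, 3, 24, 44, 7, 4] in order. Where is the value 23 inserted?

Starting tree (level order): [25, 1, 44, None, 3, None, None, None, 24, 7, None, 4]
Insertion path: 25 -> 1 -> 3 -> 24 -> 7
Result: insert 23 as right child of 7
Final tree (level order): [25, 1, 44, None, 3, None, None, None, 24, 7, None, 4, 23]


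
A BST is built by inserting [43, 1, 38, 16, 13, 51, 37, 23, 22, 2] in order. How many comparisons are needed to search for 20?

Search path for 20: 43 -> 1 -> 38 -> 16 -> 37 -> 23 -> 22
Found: False
Comparisons: 7


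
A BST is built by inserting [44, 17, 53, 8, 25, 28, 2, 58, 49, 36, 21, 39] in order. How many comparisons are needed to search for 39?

Search path for 39: 44 -> 17 -> 25 -> 28 -> 36 -> 39
Found: True
Comparisons: 6


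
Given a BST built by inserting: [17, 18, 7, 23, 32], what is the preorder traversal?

Tree insertion order: [17, 18, 7, 23, 32]
Tree (level-order array): [17, 7, 18, None, None, None, 23, None, 32]
Preorder traversal: [17, 7, 18, 23, 32]


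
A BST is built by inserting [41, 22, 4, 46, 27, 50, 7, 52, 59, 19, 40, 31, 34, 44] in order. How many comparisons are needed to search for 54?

Search path for 54: 41 -> 46 -> 50 -> 52 -> 59
Found: False
Comparisons: 5


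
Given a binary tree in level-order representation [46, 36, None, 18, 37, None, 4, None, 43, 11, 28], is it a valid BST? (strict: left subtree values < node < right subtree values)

Level-order array: [46, 36, None, 18, 37, None, 4, None, 43, 11, 28]
Validate using subtree bounds (lo, hi): at each node, require lo < value < hi,
then recurse left with hi=value and right with lo=value.
Preorder trace (stopping at first violation):
  at node 46 with bounds (-inf, +inf): OK
  at node 36 with bounds (-inf, 46): OK
  at node 18 with bounds (-inf, 36): OK
  at node 4 with bounds (18, 36): VIOLATION
Node 4 violates its bound: not (18 < 4 < 36).
Result: Not a valid BST


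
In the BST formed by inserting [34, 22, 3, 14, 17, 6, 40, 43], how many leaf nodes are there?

Tree built from: [34, 22, 3, 14, 17, 6, 40, 43]
Tree (level-order array): [34, 22, 40, 3, None, None, 43, None, 14, None, None, 6, 17]
Rule: A leaf has 0 children.
Per-node child counts:
  node 34: 2 child(ren)
  node 22: 1 child(ren)
  node 3: 1 child(ren)
  node 14: 2 child(ren)
  node 6: 0 child(ren)
  node 17: 0 child(ren)
  node 40: 1 child(ren)
  node 43: 0 child(ren)
Matching nodes: [6, 17, 43]
Count of leaf nodes: 3


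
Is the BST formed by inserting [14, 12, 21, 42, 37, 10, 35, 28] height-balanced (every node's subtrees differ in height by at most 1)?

Tree (level-order array): [14, 12, 21, 10, None, None, 42, None, None, 37, None, 35, None, 28]
Definition: a tree is height-balanced if, at every node, |h(left) - h(right)| <= 1 (empty subtree has height -1).
Bottom-up per-node check:
  node 10: h_left=-1, h_right=-1, diff=0 [OK], height=0
  node 12: h_left=0, h_right=-1, diff=1 [OK], height=1
  node 28: h_left=-1, h_right=-1, diff=0 [OK], height=0
  node 35: h_left=0, h_right=-1, diff=1 [OK], height=1
  node 37: h_left=1, h_right=-1, diff=2 [FAIL (|1--1|=2 > 1)], height=2
  node 42: h_left=2, h_right=-1, diff=3 [FAIL (|2--1|=3 > 1)], height=3
  node 21: h_left=-1, h_right=3, diff=4 [FAIL (|-1-3|=4 > 1)], height=4
  node 14: h_left=1, h_right=4, diff=3 [FAIL (|1-4|=3 > 1)], height=5
Node 37 violates the condition: |1 - -1| = 2 > 1.
Result: Not balanced


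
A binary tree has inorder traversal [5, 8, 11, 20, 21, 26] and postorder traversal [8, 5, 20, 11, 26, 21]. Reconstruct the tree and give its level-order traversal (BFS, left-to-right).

Inorder:   [5, 8, 11, 20, 21, 26]
Postorder: [8, 5, 20, 11, 26, 21]
Algorithm: postorder visits root last, so walk postorder right-to-left;
each value is the root of the current inorder slice — split it at that
value, recurse on the right subtree first, then the left.
Recursive splits:
  root=21; inorder splits into left=[5, 8, 11, 20], right=[26]
  root=26; inorder splits into left=[], right=[]
  root=11; inorder splits into left=[5, 8], right=[20]
  root=20; inorder splits into left=[], right=[]
  root=5; inorder splits into left=[], right=[8]
  root=8; inorder splits into left=[], right=[]
Reconstructed level-order: [21, 11, 26, 5, 20, 8]


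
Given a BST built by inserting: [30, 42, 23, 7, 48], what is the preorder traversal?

Tree insertion order: [30, 42, 23, 7, 48]
Tree (level-order array): [30, 23, 42, 7, None, None, 48]
Preorder traversal: [30, 23, 7, 42, 48]


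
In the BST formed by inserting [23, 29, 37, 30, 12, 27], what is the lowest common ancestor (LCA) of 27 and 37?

Tree insertion order: [23, 29, 37, 30, 12, 27]
Tree (level-order array): [23, 12, 29, None, None, 27, 37, None, None, 30]
In a BST, the LCA of p=27, q=37 is the first node v on the
root-to-leaf path with p <= v <= q (go left if both < v, right if both > v).
Walk from root:
  at 23: both 27 and 37 > 23, go right
  at 29: 27 <= 29 <= 37, this is the LCA
LCA = 29


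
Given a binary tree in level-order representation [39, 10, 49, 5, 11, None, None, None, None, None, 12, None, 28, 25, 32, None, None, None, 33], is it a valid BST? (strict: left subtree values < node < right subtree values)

Level-order array: [39, 10, 49, 5, 11, None, None, None, None, None, 12, None, 28, 25, 32, None, None, None, 33]
Validate using subtree bounds (lo, hi): at each node, require lo < value < hi,
then recurse left with hi=value and right with lo=value.
Preorder trace (stopping at first violation):
  at node 39 with bounds (-inf, +inf): OK
  at node 10 with bounds (-inf, 39): OK
  at node 5 with bounds (-inf, 10): OK
  at node 11 with bounds (10, 39): OK
  at node 12 with bounds (11, 39): OK
  at node 28 with bounds (12, 39): OK
  at node 25 with bounds (12, 28): OK
  at node 32 with bounds (28, 39): OK
  at node 33 with bounds (32, 39): OK
  at node 49 with bounds (39, +inf): OK
No violation found at any node.
Result: Valid BST


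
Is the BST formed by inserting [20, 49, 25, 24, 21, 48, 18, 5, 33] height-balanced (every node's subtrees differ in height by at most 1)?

Tree (level-order array): [20, 18, 49, 5, None, 25, None, None, None, 24, 48, 21, None, 33]
Definition: a tree is height-balanced if, at every node, |h(left) - h(right)| <= 1 (empty subtree has height -1).
Bottom-up per-node check:
  node 5: h_left=-1, h_right=-1, diff=0 [OK], height=0
  node 18: h_left=0, h_right=-1, diff=1 [OK], height=1
  node 21: h_left=-1, h_right=-1, diff=0 [OK], height=0
  node 24: h_left=0, h_right=-1, diff=1 [OK], height=1
  node 33: h_left=-1, h_right=-1, diff=0 [OK], height=0
  node 48: h_left=0, h_right=-1, diff=1 [OK], height=1
  node 25: h_left=1, h_right=1, diff=0 [OK], height=2
  node 49: h_left=2, h_right=-1, diff=3 [FAIL (|2--1|=3 > 1)], height=3
  node 20: h_left=1, h_right=3, diff=2 [FAIL (|1-3|=2 > 1)], height=4
Node 49 violates the condition: |2 - -1| = 3 > 1.
Result: Not balanced


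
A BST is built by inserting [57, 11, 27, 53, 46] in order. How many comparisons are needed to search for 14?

Search path for 14: 57 -> 11 -> 27
Found: False
Comparisons: 3


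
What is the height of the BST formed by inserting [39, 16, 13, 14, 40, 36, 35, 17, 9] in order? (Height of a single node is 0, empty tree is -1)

Insertion order: [39, 16, 13, 14, 40, 36, 35, 17, 9]
Tree (level-order array): [39, 16, 40, 13, 36, None, None, 9, 14, 35, None, None, None, None, None, 17]
Compute height bottom-up (empty subtree = -1):
  height(9) = 1 + max(-1, -1) = 0
  height(14) = 1 + max(-1, -1) = 0
  height(13) = 1 + max(0, 0) = 1
  height(17) = 1 + max(-1, -1) = 0
  height(35) = 1 + max(0, -1) = 1
  height(36) = 1 + max(1, -1) = 2
  height(16) = 1 + max(1, 2) = 3
  height(40) = 1 + max(-1, -1) = 0
  height(39) = 1 + max(3, 0) = 4
Height = 4


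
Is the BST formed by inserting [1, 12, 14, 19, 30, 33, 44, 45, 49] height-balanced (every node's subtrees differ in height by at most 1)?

Tree (level-order array): [1, None, 12, None, 14, None, 19, None, 30, None, 33, None, 44, None, 45, None, 49]
Definition: a tree is height-balanced if, at every node, |h(left) - h(right)| <= 1 (empty subtree has height -1).
Bottom-up per-node check:
  node 49: h_left=-1, h_right=-1, diff=0 [OK], height=0
  node 45: h_left=-1, h_right=0, diff=1 [OK], height=1
  node 44: h_left=-1, h_right=1, diff=2 [FAIL (|-1-1|=2 > 1)], height=2
  node 33: h_left=-1, h_right=2, diff=3 [FAIL (|-1-2|=3 > 1)], height=3
  node 30: h_left=-1, h_right=3, diff=4 [FAIL (|-1-3|=4 > 1)], height=4
  node 19: h_left=-1, h_right=4, diff=5 [FAIL (|-1-4|=5 > 1)], height=5
  node 14: h_left=-1, h_right=5, diff=6 [FAIL (|-1-5|=6 > 1)], height=6
  node 12: h_left=-1, h_right=6, diff=7 [FAIL (|-1-6|=7 > 1)], height=7
  node 1: h_left=-1, h_right=7, diff=8 [FAIL (|-1-7|=8 > 1)], height=8
Node 44 violates the condition: |-1 - 1| = 2 > 1.
Result: Not balanced


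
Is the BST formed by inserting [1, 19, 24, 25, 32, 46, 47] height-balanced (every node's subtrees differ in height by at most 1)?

Tree (level-order array): [1, None, 19, None, 24, None, 25, None, 32, None, 46, None, 47]
Definition: a tree is height-balanced if, at every node, |h(left) - h(right)| <= 1 (empty subtree has height -1).
Bottom-up per-node check:
  node 47: h_left=-1, h_right=-1, diff=0 [OK], height=0
  node 46: h_left=-1, h_right=0, diff=1 [OK], height=1
  node 32: h_left=-1, h_right=1, diff=2 [FAIL (|-1-1|=2 > 1)], height=2
  node 25: h_left=-1, h_right=2, diff=3 [FAIL (|-1-2|=3 > 1)], height=3
  node 24: h_left=-1, h_right=3, diff=4 [FAIL (|-1-3|=4 > 1)], height=4
  node 19: h_left=-1, h_right=4, diff=5 [FAIL (|-1-4|=5 > 1)], height=5
  node 1: h_left=-1, h_right=5, diff=6 [FAIL (|-1-5|=6 > 1)], height=6
Node 32 violates the condition: |-1 - 1| = 2 > 1.
Result: Not balanced


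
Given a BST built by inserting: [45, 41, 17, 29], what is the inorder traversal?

Tree insertion order: [45, 41, 17, 29]
Tree (level-order array): [45, 41, None, 17, None, None, 29]
Inorder traversal: [17, 29, 41, 45]


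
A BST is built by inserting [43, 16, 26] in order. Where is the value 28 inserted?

Starting tree (level order): [43, 16, None, None, 26]
Insertion path: 43 -> 16 -> 26
Result: insert 28 as right child of 26
Final tree (level order): [43, 16, None, None, 26, None, 28]


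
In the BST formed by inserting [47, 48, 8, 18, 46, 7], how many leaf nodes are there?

Tree built from: [47, 48, 8, 18, 46, 7]
Tree (level-order array): [47, 8, 48, 7, 18, None, None, None, None, None, 46]
Rule: A leaf has 0 children.
Per-node child counts:
  node 47: 2 child(ren)
  node 8: 2 child(ren)
  node 7: 0 child(ren)
  node 18: 1 child(ren)
  node 46: 0 child(ren)
  node 48: 0 child(ren)
Matching nodes: [7, 46, 48]
Count of leaf nodes: 3


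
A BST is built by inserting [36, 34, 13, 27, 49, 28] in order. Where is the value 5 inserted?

Starting tree (level order): [36, 34, 49, 13, None, None, None, None, 27, None, 28]
Insertion path: 36 -> 34 -> 13
Result: insert 5 as left child of 13
Final tree (level order): [36, 34, 49, 13, None, None, None, 5, 27, None, None, None, 28]


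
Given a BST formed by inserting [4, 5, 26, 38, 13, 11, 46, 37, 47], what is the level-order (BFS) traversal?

Tree insertion order: [4, 5, 26, 38, 13, 11, 46, 37, 47]
Tree (level-order array): [4, None, 5, None, 26, 13, 38, 11, None, 37, 46, None, None, None, None, None, 47]
BFS from the root, enqueuing left then right child of each popped node:
  queue [4] -> pop 4, enqueue [5], visited so far: [4]
  queue [5] -> pop 5, enqueue [26], visited so far: [4, 5]
  queue [26] -> pop 26, enqueue [13, 38], visited so far: [4, 5, 26]
  queue [13, 38] -> pop 13, enqueue [11], visited so far: [4, 5, 26, 13]
  queue [38, 11] -> pop 38, enqueue [37, 46], visited so far: [4, 5, 26, 13, 38]
  queue [11, 37, 46] -> pop 11, enqueue [none], visited so far: [4, 5, 26, 13, 38, 11]
  queue [37, 46] -> pop 37, enqueue [none], visited so far: [4, 5, 26, 13, 38, 11, 37]
  queue [46] -> pop 46, enqueue [47], visited so far: [4, 5, 26, 13, 38, 11, 37, 46]
  queue [47] -> pop 47, enqueue [none], visited so far: [4, 5, 26, 13, 38, 11, 37, 46, 47]
Result: [4, 5, 26, 13, 38, 11, 37, 46, 47]


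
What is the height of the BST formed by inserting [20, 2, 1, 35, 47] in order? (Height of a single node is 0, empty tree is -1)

Insertion order: [20, 2, 1, 35, 47]
Tree (level-order array): [20, 2, 35, 1, None, None, 47]
Compute height bottom-up (empty subtree = -1):
  height(1) = 1 + max(-1, -1) = 0
  height(2) = 1 + max(0, -1) = 1
  height(47) = 1 + max(-1, -1) = 0
  height(35) = 1 + max(-1, 0) = 1
  height(20) = 1 + max(1, 1) = 2
Height = 2


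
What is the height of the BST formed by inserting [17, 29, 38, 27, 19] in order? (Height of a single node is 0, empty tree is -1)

Insertion order: [17, 29, 38, 27, 19]
Tree (level-order array): [17, None, 29, 27, 38, 19]
Compute height bottom-up (empty subtree = -1):
  height(19) = 1 + max(-1, -1) = 0
  height(27) = 1 + max(0, -1) = 1
  height(38) = 1 + max(-1, -1) = 0
  height(29) = 1 + max(1, 0) = 2
  height(17) = 1 + max(-1, 2) = 3
Height = 3


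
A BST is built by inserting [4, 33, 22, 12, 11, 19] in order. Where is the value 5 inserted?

Starting tree (level order): [4, None, 33, 22, None, 12, None, 11, 19]
Insertion path: 4 -> 33 -> 22 -> 12 -> 11
Result: insert 5 as left child of 11
Final tree (level order): [4, None, 33, 22, None, 12, None, 11, 19, 5]


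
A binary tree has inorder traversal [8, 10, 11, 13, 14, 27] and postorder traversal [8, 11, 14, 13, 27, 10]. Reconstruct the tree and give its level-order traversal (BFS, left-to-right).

Inorder:   [8, 10, 11, 13, 14, 27]
Postorder: [8, 11, 14, 13, 27, 10]
Algorithm: postorder visits root last, so walk postorder right-to-left;
each value is the root of the current inorder slice — split it at that
value, recurse on the right subtree first, then the left.
Recursive splits:
  root=10; inorder splits into left=[8], right=[11, 13, 14, 27]
  root=27; inorder splits into left=[11, 13, 14], right=[]
  root=13; inorder splits into left=[11], right=[14]
  root=14; inorder splits into left=[], right=[]
  root=11; inorder splits into left=[], right=[]
  root=8; inorder splits into left=[], right=[]
Reconstructed level-order: [10, 8, 27, 13, 11, 14]


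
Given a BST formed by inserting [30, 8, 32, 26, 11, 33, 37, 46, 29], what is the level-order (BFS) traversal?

Tree insertion order: [30, 8, 32, 26, 11, 33, 37, 46, 29]
Tree (level-order array): [30, 8, 32, None, 26, None, 33, 11, 29, None, 37, None, None, None, None, None, 46]
BFS from the root, enqueuing left then right child of each popped node:
  queue [30] -> pop 30, enqueue [8, 32], visited so far: [30]
  queue [8, 32] -> pop 8, enqueue [26], visited so far: [30, 8]
  queue [32, 26] -> pop 32, enqueue [33], visited so far: [30, 8, 32]
  queue [26, 33] -> pop 26, enqueue [11, 29], visited so far: [30, 8, 32, 26]
  queue [33, 11, 29] -> pop 33, enqueue [37], visited so far: [30, 8, 32, 26, 33]
  queue [11, 29, 37] -> pop 11, enqueue [none], visited so far: [30, 8, 32, 26, 33, 11]
  queue [29, 37] -> pop 29, enqueue [none], visited so far: [30, 8, 32, 26, 33, 11, 29]
  queue [37] -> pop 37, enqueue [46], visited so far: [30, 8, 32, 26, 33, 11, 29, 37]
  queue [46] -> pop 46, enqueue [none], visited so far: [30, 8, 32, 26, 33, 11, 29, 37, 46]
Result: [30, 8, 32, 26, 33, 11, 29, 37, 46]


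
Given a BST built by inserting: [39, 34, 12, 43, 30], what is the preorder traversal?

Tree insertion order: [39, 34, 12, 43, 30]
Tree (level-order array): [39, 34, 43, 12, None, None, None, None, 30]
Preorder traversal: [39, 34, 12, 30, 43]


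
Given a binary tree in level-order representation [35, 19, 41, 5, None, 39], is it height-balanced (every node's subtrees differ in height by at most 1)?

Tree (level-order array): [35, 19, 41, 5, None, 39]
Definition: a tree is height-balanced if, at every node, |h(left) - h(right)| <= 1 (empty subtree has height -1).
Bottom-up per-node check:
  node 5: h_left=-1, h_right=-1, diff=0 [OK], height=0
  node 19: h_left=0, h_right=-1, diff=1 [OK], height=1
  node 39: h_left=-1, h_right=-1, diff=0 [OK], height=0
  node 41: h_left=0, h_right=-1, diff=1 [OK], height=1
  node 35: h_left=1, h_right=1, diff=0 [OK], height=2
All nodes satisfy the balance condition.
Result: Balanced


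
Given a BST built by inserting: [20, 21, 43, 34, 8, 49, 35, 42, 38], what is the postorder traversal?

Tree insertion order: [20, 21, 43, 34, 8, 49, 35, 42, 38]
Tree (level-order array): [20, 8, 21, None, None, None, 43, 34, 49, None, 35, None, None, None, 42, 38]
Postorder traversal: [8, 38, 42, 35, 34, 49, 43, 21, 20]


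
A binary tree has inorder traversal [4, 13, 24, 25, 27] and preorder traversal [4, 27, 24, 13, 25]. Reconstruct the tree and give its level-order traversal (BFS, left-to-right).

Inorder:  [4, 13, 24, 25, 27]
Preorder: [4, 27, 24, 13, 25]
Algorithm: preorder visits root first, so consume preorder in order;
for each root, split the current inorder slice at that value into
left-subtree inorder and right-subtree inorder, then recurse.
Recursive splits:
  root=4; inorder splits into left=[], right=[13, 24, 25, 27]
  root=27; inorder splits into left=[13, 24, 25], right=[]
  root=24; inorder splits into left=[13], right=[25]
  root=13; inorder splits into left=[], right=[]
  root=25; inorder splits into left=[], right=[]
Reconstructed level-order: [4, 27, 24, 13, 25]


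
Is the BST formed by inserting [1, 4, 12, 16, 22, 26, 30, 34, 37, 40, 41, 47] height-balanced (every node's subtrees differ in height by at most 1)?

Tree (level-order array): [1, None, 4, None, 12, None, 16, None, 22, None, 26, None, 30, None, 34, None, 37, None, 40, None, 41, None, 47]
Definition: a tree is height-balanced if, at every node, |h(left) - h(right)| <= 1 (empty subtree has height -1).
Bottom-up per-node check:
  node 47: h_left=-1, h_right=-1, diff=0 [OK], height=0
  node 41: h_left=-1, h_right=0, diff=1 [OK], height=1
  node 40: h_left=-1, h_right=1, diff=2 [FAIL (|-1-1|=2 > 1)], height=2
  node 37: h_left=-1, h_right=2, diff=3 [FAIL (|-1-2|=3 > 1)], height=3
  node 34: h_left=-1, h_right=3, diff=4 [FAIL (|-1-3|=4 > 1)], height=4
  node 30: h_left=-1, h_right=4, diff=5 [FAIL (|-1-4|=5 > 1)], height=5
  node 26: h_left=-1, h_right=5, diff=6 [FAIL (|-1-5|=6 > 1)], height=6
  node 22: h_left=-1, h_right=6, diff=7 [FAIL (|-1-6|=7 > 1)], height=7
  node 16: h_left=-1, h_right=7, diff=8 [FAIL (|-1-7|=8 > 1)], height=8
  node 12: h_left=-1, h_right=8, diff=9 [FAIL (|-1-8|=9 > 1)], height=9
  node 4: h_left=-1, h_right=9, diff=10 [FAIL (|-1-9|=10 > 1)], height=10
  node 1: h_left=-1, h_right=10, diff=11 [FAIL (|-1-10|=11 > 1)], height=11
Node 40 violates the condition: |-1 - 1| = 2 > 1.
Result: Not balanced
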